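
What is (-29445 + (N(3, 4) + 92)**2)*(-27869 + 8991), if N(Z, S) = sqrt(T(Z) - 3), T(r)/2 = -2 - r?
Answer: 396324732 - 3473552*I*sqrt(13) ≈ 3.9632e+8 - 1.2524e+7*I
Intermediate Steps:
T(r) = -4 - 2*r (T(r) = 2*(-2 - r) = -4 - 2*r)
N(Z, S) = sqrt(-7 - 2*Z) (N(Z, S) = sqrt((-4 - 2*Z) - 3) = sqrt(-7 - 2*Z))
(-29445 + (N(3, 4) + 92)**2)*(-27869 + 8991) = (-29445 + (sqrt(-7 - 2*3) + 92)**2)*(-27869 + 8991) = (-29445 + (sqrt(-7 - 6) + 92)**2)*(-18878) = (-29445 + (sqrt(-13) + 92)**2)*(-18878) = (-29445 + (I*sqrt(13) + 92)**2)*(-18878) = (-29445 + (92 + I*sqrt(13))**2)*(-18878) = 555862710 - 18878*(92 + I*sqrt(13))**2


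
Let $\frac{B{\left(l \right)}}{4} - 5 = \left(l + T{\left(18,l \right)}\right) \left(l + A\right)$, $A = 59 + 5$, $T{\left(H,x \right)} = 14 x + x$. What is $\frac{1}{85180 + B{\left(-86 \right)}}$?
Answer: $\frac{1}{206288} \approx 4.8476 \cdot 10^{-6}$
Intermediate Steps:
$T{\left(H,x \right)} = 15 x$
$A = 64$
$B{\left(l \right)} = 20 + 64 l \left(64 + l\right)$ ($B{\left(l \right)} = 20 + 4 \left(l + 15 l\right) \left(l + 64\right) = 20 + 4 \cdot 16 l \left(64 + l\right) = 20 + 64 l \left(64 + l\right)$)
$\frac{1}{85180 + B{\left(-86 \right)}} = \frac{1}{85180 + \left(20 + 64 \left(-86\right)^{2} + 4096 \left(-86\right)\right)} = \frac{1}{85180 + \left(20 + 64 \cdot 7396 - 352256\right)} = \frac{1}{85180 + \left(20 + 473344 - 352256\right)} = \frac{1}{85180 + 121108} = \frac{1}{206288}$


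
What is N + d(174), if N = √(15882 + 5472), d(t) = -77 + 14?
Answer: -63 + √21354 ≈ 83.130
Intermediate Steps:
d(t) = -63
N = √21354 ≈ 146.13
N + d(174) = √21354 - 63 = -63 + √21354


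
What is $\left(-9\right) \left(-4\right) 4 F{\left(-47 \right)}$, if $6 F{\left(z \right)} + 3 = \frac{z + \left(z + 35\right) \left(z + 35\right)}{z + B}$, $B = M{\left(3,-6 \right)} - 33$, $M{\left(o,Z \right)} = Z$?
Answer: $- \frac{4260}{43} \approx -99.07$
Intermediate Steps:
$B = -39$ ($B = -6 - 33 = -39$)
$F{\left(z \right)} = - \frac{1}{2} + \frac{z + \left(35 + z\right)^{2}}{6 \left(-39 + z\right)}$ ($F{\left(z \right)} = - \frac{1}{2} + \frac{\left(z + \left(z + 35\right) \left(z + 35\right)\right) \frac{1}{z - 39}}{6} = - \frac{1}{2} + \frac{\left(z + \left(35 + z\right) \left(35 + z\right)\right) \frac{1}{-39 + z}}{6} = - \frac{1}{2} + \frac{\left(z + \left(35 + z\right)^{2}\right) \frac{1}{-39 + z}}{6} = - \frac{1}{2} + \frac{\frac{1}{-39 + z} \left(z + \left(35 + z\right)^{2}\right)}{6} = - \frac{1}{2} + \frac{z + \left(35 + z\right)^{2}}{6 \left(-39 + z\right)}$)
$\left(-9\right) \left(-4\right) 4 F{\left(-47 \right)} = \left(-9\right) \left(-4\right) 4 \frac{1342 + \left(-47\right)^{2} + 68 \left(-47\right)}{6 \left(-39 - 47\right)} = 36 \cdot 4 \frac{1342 + 2209 - 3196}{6 \left(-86\right)} = 144 \cdot \frac{1}{6} \left(- \frac{1}{86}\right) 355 = 144 \left(- \frac{355}{516}\right) = - \frac{4260}{43}$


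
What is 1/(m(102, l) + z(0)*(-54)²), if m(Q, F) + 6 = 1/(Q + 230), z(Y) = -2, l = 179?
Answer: -332/1938215 ≈ -0.00017129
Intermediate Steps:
m(Q, F) = -6 + 1/(230 + Q) (m(Q, F) = -6 + 1/(Q + 230) = -6 + 1/(230 + Q))
1/(m(102, l) + z(0)*(-54)²) = 1/((-1379 - 6*102)/(230 + 102) - 2*(-54)²) = 1/((-1379 - 612)/332 - 2*2916) = 1/((1/332)*(-1991) - 5832) = 1/(-1991/332 - 5832) = 1/(-1938215/332) = -332/1938215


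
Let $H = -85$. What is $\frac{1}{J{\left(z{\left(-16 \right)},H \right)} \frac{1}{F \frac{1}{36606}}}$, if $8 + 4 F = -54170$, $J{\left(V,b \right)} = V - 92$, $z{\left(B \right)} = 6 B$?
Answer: $\frac{27089}{13763856} \approx 0.0019681$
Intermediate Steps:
$J{\left(V,b \right)} = -92 + V$
$F = - \frac{27089}{2}$ ($F = -2 + \frac{1}{4} \left(-54170\right) = -2 - \frac{27085}{2} = - \frac{27089}{2} \approx -13545.0$)
$\frac{1}{J{\left(z{\left(-16 \right)},H \right)} \frac{1}{F \frac{1}{36606}}} = \frac{1}{\left(-92 + 6 \left(-16\right)\right) \frac{1}{\left(- \frac{27089}{2}\right) \frac{1}{36606}}} = \frac{1}{\left(-92 - 96\right) \frac{1}{\left(- \frac{27089}{2}\right) \frac{1}{36606}}} = \frac{1}{\left(-188\right) \frac{1}{- \frac{27089}{73212}}} = \frac{1}{\left(-188\right) \left(- \frac{73212}{27089}\right)} = \frac{1}{\frac{13763856}{27089}} = \frac{27089}{13763856}$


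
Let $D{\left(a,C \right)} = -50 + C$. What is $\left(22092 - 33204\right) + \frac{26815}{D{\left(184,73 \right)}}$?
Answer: $- \frac{228761}{23} \approx -9946.1$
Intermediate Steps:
$\left(22092 - 33204\right) + \frac{26815}{D{\left(184,73 \right)}} = \left(22092 - 33204\right) + \frac{26815}{-50 + 73} = -11112 + \frac{26815}{23} = - \frac{228761}{23}$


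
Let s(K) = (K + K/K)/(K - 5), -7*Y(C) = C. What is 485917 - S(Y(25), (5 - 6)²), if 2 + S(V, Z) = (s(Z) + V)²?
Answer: 95236875/196 ≈ 4.8590e+5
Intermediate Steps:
Y(C) = -C/7
s(K) = (1 + K)/(-5 + K) (s(K) = (K + 1)/(-5 + K) = (1 + K)/(-5 + K))
S(V, Z) = -2 + (V + (1 + Z)/(-5 + Z))² (S(V, Z) = -2 + ((1 + Z)/(-5 + Z) + V)² = -2 + (V + (1 + Z)/(-5 + Z))²)
485917 - S(Y(25), (5 - 6)²) = 485917 - (-2 + (1 + (5 - 6)² - (-5)*25/7 + (-⅐*25)*(5 - 6)²)²/(-5 + (5 - 6)²)²) = 485917 - (-2 + (1 + (-1)² - 5*(-25/7) - 25/7*(-1)²)²/(-5 + (-1)²)²) = 485917 - (-2 + (1 + 1 + 125/7 - 25/7*1)²/(-5 + 1)²) = 485917 - (-2 + (1 + 1 + 125/7 - 25/7)²/(-4)²) = 485917 - (-2 + (114/7)²/16) = 485917 - (-2 + (1/16)*(12996/49)) = 485917 - (-2 + 3249/196) = 485917 - 1*2857/196 = 485917 - 2857/196 = 95236875/196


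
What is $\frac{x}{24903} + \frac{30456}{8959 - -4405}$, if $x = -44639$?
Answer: $\frac{40472543}{83200923} \approx 0.48644$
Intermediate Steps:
$\frac{x}{24903} + \frac{30456}{8959 - -4405} = - \frac{44639}{24903} + \frac{30456}{8959 - -4405} = \left(-44639\right) \frac{1}{24903} + \frac{30456}{8959 + 4405} = - \frac{44639}{24903} + \frac{30456}{13364} = - \frac{44639}{24903} + 30456 \cdot \frac{1}{13364} = - \frac{44639}{24903} + \frac{7614}{3341} = \frac{40472543}{83200923}$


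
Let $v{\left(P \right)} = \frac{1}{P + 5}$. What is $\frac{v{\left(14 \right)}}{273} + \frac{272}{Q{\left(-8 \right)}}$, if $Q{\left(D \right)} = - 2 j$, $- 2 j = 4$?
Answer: $\frac{352717}{5187} \approx 68.0$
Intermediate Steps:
$j = -2$ ($j = \left(- \frac{1}{2}\right) 4 = -2$)
$v{\left(P \right)} = \frac{1}{5 + P}$
$Q{\left(D \right)} = 4$ ($Q{\left(D \right)} = \left(-2\right) \left(-2\right) = 4$)
$\frac{v{\left(14 \right)}}{273} + \frac{272}{Q{\left(-8 \right)}} = \frac{1}{\left(5 + 14\right) 273} + \frac{272}{4} = \frac{1}{19} \cdot \frac{1}{273} + 272 \cdot \frac{1}{4} = \frac{1}{19} \cdot \frac{1}{273} + 68 = \frac{1}{5187} + 68 = \frac{352717}{5187}$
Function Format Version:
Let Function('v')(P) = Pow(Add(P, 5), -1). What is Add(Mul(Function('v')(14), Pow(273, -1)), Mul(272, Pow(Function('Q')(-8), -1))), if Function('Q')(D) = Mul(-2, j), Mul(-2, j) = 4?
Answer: Rational(352717, 5187) ≈ 68.000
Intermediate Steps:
j = -2 (j = Mul(Rational(-1, 2), 4) = -2)
Function('v')(P) = Pow(Add(5, P), -1)
Function('Q')(D) = 4 (Function('Q')(D) = Mul(-2, -2) = 4)
Add(Mul(Function('v')(14), Pow(273, -1)), Mul(272, Pow(Function('Q')(-8), -1))) = Add(Mul(Pow(Add(5, 14), -1), Pow(273, -1)), Mul(272, Pow(4, -1))) = Add(Mul(Pow(19, -1), Rational(1, 273)), Mul(272, Rational(1, 4))) = Add(Mul(Rational(1, 19), Rational(1, 273)), 68) = Add(Rational(1, 5187), 68) = Rational(352717, 5187)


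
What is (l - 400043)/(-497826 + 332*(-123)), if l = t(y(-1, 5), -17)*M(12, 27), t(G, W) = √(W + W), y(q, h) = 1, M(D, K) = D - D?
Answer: 400043/538662 ≈ 0.74266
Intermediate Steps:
M(D, K) = 0
t(G, W) = √2*√W (t(G, W) = √(2*W) = √2*√W)
l = 0 (l = (√2*√(-17))*0 = (√2*(I*√17))*0 = (I*√34)*0 = 0)
(l - 400043)/(-497826 + 332*(-123)) = (0 - 400043)/(-497826 + 332*(-123)) = -400043/(-497826 - 40836) = -400043/(-538662) = -400043*(-1/538662) = 400043/538662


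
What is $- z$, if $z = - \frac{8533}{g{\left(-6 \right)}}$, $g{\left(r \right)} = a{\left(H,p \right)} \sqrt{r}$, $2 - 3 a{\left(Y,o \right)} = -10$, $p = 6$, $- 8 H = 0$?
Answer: $- \frac{8533 i \sqrt{6}}{24} \approx - 870.9 i$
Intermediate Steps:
$H = 0$ ($H = \left(- \frac{1}{8}\right) 0 = 0$)
$a{\left(Y,o \right)} = 4$ ($a{\left(Y,o \right)} = \frac{2}{3} - - \frac{10}{3} = \frac{2}{3} + \frac{10}{3} = 4$)
$g{\left(r \right)} = 4 \sqrt{r}$
$z = \frac{8533 i \sqrt{6}}{24}$ ($z = - \frac{8533}{4 \sqrt{-6}} = - \frac{8533}{4 i \sqrt{6}} = - 8533 \left(- \frac{i \sqrt{6}}{24}\right) = \frac{8533 i \sqrt{6}}{24} \approx 870.9 i$)
$- z = - \frac{8533 i \sqrt{6}}{24}$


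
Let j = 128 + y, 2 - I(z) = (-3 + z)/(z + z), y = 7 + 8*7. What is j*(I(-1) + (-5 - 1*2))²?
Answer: 9359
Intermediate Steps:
y = 63 (y = 7 + 56 = 63)
I(z) = 2 - (-3 + z)/(2*z) (I(z) = 2 - (-3 + z)/(z + z) = 2 - (-3 + z)/(2*z))
j = 191 (j = 128 + 63 = 191)
j*(I(-1) + (-5 - 1*2))² = 191*((3/2)*(1 - 1)/(-1) + (-5 - 1*2))² = 191*((3/2)*(-1)*0 + (-5 - 2))² = 191*(0 - 7)² = 191*(-7)² = 191*49 = 9359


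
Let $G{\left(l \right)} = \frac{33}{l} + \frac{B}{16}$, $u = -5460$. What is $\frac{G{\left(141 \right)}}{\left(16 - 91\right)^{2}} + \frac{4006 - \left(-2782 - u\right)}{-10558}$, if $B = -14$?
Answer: $- \frac{1405632239}{11165085000} \approx -0.1259$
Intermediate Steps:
$G{\left(l \right)} = - \frac{7}{8} + \frac{33}{l}$ ($G{\left(l \right)} = \frac{33}{l} - \frac{14}{16} = \frac{33}{l} - \frac{7}{8} = - \frac{7}{8} + \frac{33}{l}$)
$\frac{G{\left(141 \right)}}{\left(16 - 91\right)^{2}} + \frac{4006 - \left(-2782 - u\right)}{-10558} = \frac{- \frac{7}{8} + \frac{33}{141}}{\left(16 - 91\right)^{2}} + \frac{4006 - \left(-2782 - -5460\right)}{-10558} = \frac{- \frac{7}{8} + 33 \cdot \frac{1}{141}}{\left(-75\right)^{2}} + \left(4006 - \left(-2782 + 5460\right)\right) \left(- \frac{1}{10558}\right) = \frac{- \frac{7}{8} + \frac{11}{47}}{5625} + \left(4006 - 2678\right) \left(- \frac{1}{10558}\right) = \left(- \frac{241}{376}\right) \frac{1}{5625} + \left(4006 - 2678\right) \left(- \frac{1}{10558}\right) = - \frac{241}{2115000} + 1328 \left(- \frac{1}{10558}\right) = - \frac{241}{2115000} - \frac{664}{5279} = - \frac{1405632239}{11165085000}$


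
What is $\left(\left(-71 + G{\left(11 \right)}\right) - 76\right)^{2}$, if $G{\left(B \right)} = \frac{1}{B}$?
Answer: $\frac{2611456}{121} \approx 21582.0$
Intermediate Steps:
$\left(\left(-71 + G{\left(11 \right)}\right) - 76\right)^{2} = \left(\left(-71 + \frac{1}{11}\right) - 76\right)^{2} = \left(- \frac{780}{11} - 76\right)^{2} = \left(- \frac{1616}{11}\right)^{2} = \frac{2611456}{121}$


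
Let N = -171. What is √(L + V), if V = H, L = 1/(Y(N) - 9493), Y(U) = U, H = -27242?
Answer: I*√39753270039/1208 ≈ 165.05*I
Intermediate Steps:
L = -1/9664 (L = 1/(-171 - 9493) = 1/(-9664) = -1/9664 ≈ -0.00010348)
V = -27242
√(L + V) = √(-1/9664 - 27242) = √(-263266689/9664) = I*√39753270039/1208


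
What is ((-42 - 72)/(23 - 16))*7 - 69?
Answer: -183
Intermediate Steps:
((-42 - 72)/(23 - 16))*7 - 69 = -114/7*7 - 69 = -114 - 69 = -183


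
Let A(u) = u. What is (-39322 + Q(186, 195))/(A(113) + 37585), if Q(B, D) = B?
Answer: -19568/18849 ≈ -1.0381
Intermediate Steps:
(-39322 + Q(186, 195))/(A(113) + 37585) = (-39322 + 186)/(113 + 37585) = -39136/37698 = -39136*1/37698 = -19568/18849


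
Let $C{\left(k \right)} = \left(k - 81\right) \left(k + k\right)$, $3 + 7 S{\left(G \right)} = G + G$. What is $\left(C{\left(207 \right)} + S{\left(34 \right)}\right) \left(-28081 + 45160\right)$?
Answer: $\frac{6237472827}{7} \approx 8.9107 \cdot 10^{8}$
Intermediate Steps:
$S{\left(G \right)} = - \frac{3}{7} + \frac{2 G}{7}$ ($S{\left(G \right)} = - \frac{3}{7} + \frac{G + G}{7} = - \frac{3}{7} + \frac{2 G}{7}$)
$C{\left(k \right)} = 2 k \left(-81 + k\right)$ ($C{\left(k \right)} = \left(-81 + k\right) 2 k = 2 k \left(-81 + k\right)$)
$\left(C{\left(207 \right)} + S{\left(34 \right)}\right) \left(-28081 + 45160\right) = \left(2 \cdot 207 \left(-81 + 207\right) + \left(- \frac{3}{7} + \frac{2}{7} \cdot 34\right)\right) \left(-28081 + 45160\right) = \left(2 \cdot 207 \cdot 126 + \left(- \frac{3}{7} + \frac{68}{7}\right)\right) 17079 = \left(52164 + \frac{65}{7}\right) 17079 = \frac{365213}{7} \cdot 17079 = \frac{6237472827}{7}$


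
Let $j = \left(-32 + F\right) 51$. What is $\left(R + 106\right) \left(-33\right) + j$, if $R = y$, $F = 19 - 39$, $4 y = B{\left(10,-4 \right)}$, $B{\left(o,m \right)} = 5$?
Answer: $- \frac{24765}{4} \approx -6191.3$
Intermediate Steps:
$y = \frac{5}{4}$ ($y = \frac{1}{4} \cdot 5 = \frac{5}{4} \approx 1.25$)
$F = -20$ ($F = 19 - 39 = -20$)
$R = \frac{5}{4} \approx 1.25$
$j = -2652$ ($j = \left(-32 - 20\right) 51 = \left(-52\right) 51 = -2652$)
$\left(R + 106\right) \left(-33\right) + j = \left(\frac{5}{4} + 106\right) \left(-33\right) - 2652 = \frac{429}{4} \left(-33\right) - 2652 = - \frac{14157}{4} - 2652 = - \frac{24765}{4}$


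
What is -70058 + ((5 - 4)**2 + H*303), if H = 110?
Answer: -36727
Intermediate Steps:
-70058 + ((5 - 4)**2 + H*303) = -70058 + ((5 - 4)**2 + 110*303) = -70058 + (1**2 + 33330) = -70058 + (1 + 33330) = -70058 + 33331 = -36727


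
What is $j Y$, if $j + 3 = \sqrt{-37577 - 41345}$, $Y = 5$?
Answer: $-15 + 5 i \sqrt{78922} \approx -15.0 + 1404.7 i$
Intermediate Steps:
$j = -3 + i \sqrt{78922}$ ($j = -3 + \sqrt{-37577 - 41345} = -3 + \sqrt{-78922} = -3 + i \sqrt{78922} \approx -3.0 + 280.93 i$)
$j Y = \left(-3 + i \sqrt{78922}\right) 5 = -15 + 5 i \sqrt{78922}$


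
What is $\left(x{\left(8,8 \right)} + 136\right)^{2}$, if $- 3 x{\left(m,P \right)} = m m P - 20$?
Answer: $784$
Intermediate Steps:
$x{\left(m,P \right)} = \frac{20}{3} - \frac{P m^{2}}{3}$ ($x{\left(m,P \right)} = - \frac{m m P - 20}{3} = - \frac{m^{2} P - 20}{3} = - \frac{P m^{2} - 20}{3} = - \frac{-20 + P m^{2}}{3} = \frac{20}{3} - \frac{P m^{2}}{3}$)
$\left(x{\left(8,8 \right)} + 136\right)^{2} = \left(\left(\frac{20}{3} - \frac{8 \cdot 8^{2}}{3}\right) + 136\right)^{2} = \left(\left(\frac{20}{3} - \frac{8}{3} \cdot 64\right) + 136\right)^{2} = \left(\left(\frac{20}{3} - \frac{512}{3}\right) + 136\right)^{2} = \left(-164 + 136\right)^{2} = \left(-28\right)^{2} = 784$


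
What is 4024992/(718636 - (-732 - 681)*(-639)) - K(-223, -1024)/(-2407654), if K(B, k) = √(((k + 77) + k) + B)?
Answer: -4024992/184271 + I*√2194/2407654 ≈ -21.843 + 1.9455e-5*I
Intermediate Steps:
K(B, k) = √(77 + B + 2*k) (K(B, k) = √(((77 + k) + k) + B) = √((77 + 2*k) + B) = √(77 + B + 2*k))
4024992/(718636 - (-732 - 681)*(-639)) - K(-223, -1024)/(-2407654) = 4024992/(718636 - (-732 - 681)*(-639)) - √(77 - 223 + 2*(-1024))/(-2407654) = 4024992/(718636 - (-1413)*(-639)) - √(77 - 223 - 2048)*(-1/2407654) = 4024992/(718636 - 1*902907) - √(-2194)*(-1/2407654) = 4024992/(718636 - 902907) - I*√2194*(-1/2407654) = 4024992/(-184271) - I*√2194*(-1/2407654) = 4024992*(-1/184271) + I*√2194/2407654 = -4024992/184271 + I*√2194/2407654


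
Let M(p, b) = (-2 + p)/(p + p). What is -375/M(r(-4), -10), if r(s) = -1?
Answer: -250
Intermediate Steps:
M(p, b) = (-2 + p)/(2*p) (M(p, b) = (-2 + p)/((2*p)) = (-2 + p)*(1/(2*p)) = (-2 + p)/(2*p))
-375/M(r(-4), -10) = -375*(-2/(-2 - 1)) = -375/((1/2)*(-1)*(-3)) = -375/3/2 = -375*2/3 = -250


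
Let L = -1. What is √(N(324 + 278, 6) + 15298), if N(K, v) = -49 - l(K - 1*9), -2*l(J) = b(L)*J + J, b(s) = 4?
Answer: √66926/2 ≈ 129.35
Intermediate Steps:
l(J) = -5*J/2 (l(J) = -(4*J + J)/2 = -5*J/2)
N(K, v) = -143/2 + 5*K/2 (N(K, v) = -49 - (-5)*(K - 1*9)/2 = -49 - (-5)*(K - 9)/2 = -49 - (-5)*(-9 + K)/2 = -49 - (45/2 - 5*K/2) = -49 + (-45/2 + 5*K/2) = -143/2 + 5*K/2)
√(N(324 + 278, 6) + 15298) = √((-143/2 + 5*(324 + 278)/2) + 15298) = √((-143/2 + (5/2)*602) + 15298) = √((-143/2 + 1505) + 15298) = √(2867/2 + 15298) = √(33463/2) = √66926/2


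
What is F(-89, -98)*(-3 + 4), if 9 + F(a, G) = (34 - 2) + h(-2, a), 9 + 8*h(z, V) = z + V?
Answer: 21/2 ≈ 10.500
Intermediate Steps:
h(z, V) = -9/8 + V/8 + z/8 (h(z, V) = -9/8 + (z + V)/8 = -9/8 + (V + z)/8 = -9/8 + (V/8 + z/8) = -9/8 + V/8 + z/8)
F(a, G) = 173/8 + a/8 (F(a, G) = -9 + ((34 - 2) + (-9/8 + a/8 + (⅛)*(-2))) = -9 + (32 + (-9/8 + a/8 - ¼)) = -9 + (32 + (-11/8 + a/8)) = -9 + (245/8 + a/8) = 173/8 + a/8)
F(-89, -98)*(-3 + 4) = (173/8 + (⅛)*(-89))*(-3 + 4) = (173/8 - 89/8)*1 = (21/2)*1 = 21/2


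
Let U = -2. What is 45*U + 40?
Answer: -50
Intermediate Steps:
45*U + 40 = 45*(-2) + 40 = -90 + 40 = -50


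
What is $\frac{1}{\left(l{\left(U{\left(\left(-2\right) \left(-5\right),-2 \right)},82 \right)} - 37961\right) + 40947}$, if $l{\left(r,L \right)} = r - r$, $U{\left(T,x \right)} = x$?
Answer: $\frac{1}{2986} \approx 0.0003349$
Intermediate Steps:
$l{\left(r,L \right)} = 0$
$\frac{1}{\left(l{\left(U{\left(\left(-2\right) \left(-5\right),-2 \right)},82 \right)} - 37961\right) + 40947} = \frac{1}{\left(0 - 37961\right) + 40947} = \frac{1}{-37961 + 40947} = \frac{1}{2986}$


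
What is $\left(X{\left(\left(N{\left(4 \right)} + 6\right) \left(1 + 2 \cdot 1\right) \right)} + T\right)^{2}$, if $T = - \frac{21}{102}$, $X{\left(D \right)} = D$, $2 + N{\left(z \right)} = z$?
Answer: $\frac{654481}{1156} \approx 566.16$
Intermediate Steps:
$N{\left(z \right)} = -2 + z$
$T = - \frac{7}{34}$ ($T = \left(-21\right) \frac{1}{102} = - \frac{7}{34} \approx -0.20588$)
$\left(X{\left(\left(N{\left(4 \right)} + 6\right) \left(1 + 2 \cdot 1\right) \right)} + T\right)^{2} = \left(\left(\left(-2 + 4\right) + 6\right) \left(1 + 2 \cdot 1\right) - \frac{7}{34}\right)^{2} = \left(\left(2 + 6\right) \left(1 + 2\right) - \frac{7}{34}\right)^{2} = \left(8 \cdot 3 - \frac{7}{34}\right)^{2} = \left(24 - \frac{7}{34}\right)^{2} = \left(\frac{809}{34}\right)^{2} = \frac{654481}{1156}$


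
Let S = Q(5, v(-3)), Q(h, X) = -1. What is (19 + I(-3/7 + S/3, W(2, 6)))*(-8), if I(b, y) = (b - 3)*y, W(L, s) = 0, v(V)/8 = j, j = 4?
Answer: -152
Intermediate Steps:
v(V) = 32 (v(V) = 8*4 = 32)
S = -1
I(b, y) = y*(-3 + b) (I(b, y) = (-3 + b)*y = y*(-3 + b))
(19 + I(-3/7 + S/3, W(2, 6)))*(-8) = (19 + 0*(-3 + (-3/7 - 1/3)))*(-8) = (19 + 0*(-3 + (-3*⅐ - 1*⅓)))*(-8) = (19 + 0*(-3 + (-3/7 - ⅓)))*(-8) = (19 + 0*(-3 - 16/21))*(-8) = (19 + 0*(-79/21))*(-8) = (19 + 0)*(-8) = 19*(-8) = -152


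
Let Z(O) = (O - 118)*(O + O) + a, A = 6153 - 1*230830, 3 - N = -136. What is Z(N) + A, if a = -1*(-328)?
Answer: -218511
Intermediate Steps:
N = 139 (N = 3 - 1*(-136) = 3 + 136 = 139)
a = 328
A = -224677 (A = 6153 - 230830 = -224677)
Z(O) = 328 + 2*O*(-118 + O) (Z(O) = (O - 118)*(O + O) + 328 = (-118 + O)*(2*O) + 328 = 2*O*(-118 + O) + 328 = 328 + 2*O*(-118 + O))
Z(N) + A = (328 - 236*139 + 2*139**2) - 224677 = (328 - 32804 + 2*19321) - 224677 = (328 - 32804 + 38642) - 224677 = 6166 - 224677 = -218511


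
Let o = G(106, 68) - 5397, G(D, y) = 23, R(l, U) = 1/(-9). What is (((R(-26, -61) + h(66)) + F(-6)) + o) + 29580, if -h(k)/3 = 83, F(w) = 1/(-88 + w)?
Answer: 20267519/846 ≈ 23957.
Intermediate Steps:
R(l, U) = -1/9
o = -5374 (o = 23 - 5397 = -5374)
h(k) = -249 (h(k) = -3*83 = -249)
(((R(-26, -61) + h(66)) + F(-6)) + o) + 29580 = (((-1/9 - 249) + 1/(-88 - 6)) - 5374) + 29580 = ((-2242/9 + 1/(-94)) - 5374) + 29580 = ((-2242/9 - 1/94) - 5374) + 29580 = (-210757/846 - 5374) + 29580 = -4757161/846 + 29580 = 20267519/846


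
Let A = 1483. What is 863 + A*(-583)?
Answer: -863726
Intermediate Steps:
863 + A*(-583) = 863 + 1483*(-583) = 863 - 864589 = -863726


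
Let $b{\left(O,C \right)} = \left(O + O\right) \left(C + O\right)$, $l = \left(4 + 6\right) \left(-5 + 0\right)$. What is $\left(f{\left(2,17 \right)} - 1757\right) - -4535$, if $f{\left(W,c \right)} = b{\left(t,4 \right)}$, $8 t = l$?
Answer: $\frac{22449}{8} \approx 2806.1$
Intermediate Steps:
$l = -50$ ($l = 10 \left(-5\right) = -50$)
$t = - \frac{25}{4}$ ($t = \frac{1}{8} \left(-50\right) = - \frac{25}{4} \approx -6.25$)
$b{\left(O,C \right)} = 2 O \left(C + O\right)$
$f{\left(W,c \right)} = \frac{225}{8}$ ($f{\left(W,c \right)} = 2 \left(- \frac{25}{4}\right) \left(4 - \frac{25}{4}\right) = 2 \left(- \frac{25}{4}\right) \left(- \frac{9}{4}\right) = \frac{225}{8}$)
$\left(f{\left(2,17 \right)} - 1757\right) - -4535 = \left(\frac{225}{8} - 1757\right) - -4535 = \left(\frac{225}{8} - 1757\right) + 4535 = - \frac{13831}{8} + 4535 = \frac{22449}{8}$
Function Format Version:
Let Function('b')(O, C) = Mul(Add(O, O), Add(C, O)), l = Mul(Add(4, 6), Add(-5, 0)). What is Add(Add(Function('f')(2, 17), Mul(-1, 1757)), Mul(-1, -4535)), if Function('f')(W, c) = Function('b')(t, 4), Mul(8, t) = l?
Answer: Rational(22449, 8) ≈ 2806.1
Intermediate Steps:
l = -50 (l = Mul(10, -5) = -50)
t = Rational(-25, 4) (t = Mul(Rational(1, 8), -50) = Rational(-25, 4) ≈ -6.2500)
Function('b')(O, C) = Mul(2, O, Add(C, O)) (Function('b')(O, C) = Mul(Mul(2, O), Add(C, O)) = Mul(2, O, Add(C, O)))
Function('f')(W, c) = Rational(225, 8) (Function('f')(W, c) = Mul(2, Rational(-25, 4), Add(4, Rational(-25, 4))) = Mul(2, Rational(-25, 4), Rational(-9, 4)) = Rational(225, 8))
Add(Add(Function('f')(2, 17), Mul(-1, 1757)), Mul(-1, -4535)) = Add(Add(Rational(225, 8), Mul(-1, 1757)), Mul(-1, -4535)) = Add(Add(Rational(225, 8), -1757), 4535) = Add(Rational(-13831, 8), 4535) = Rational(22449, 8)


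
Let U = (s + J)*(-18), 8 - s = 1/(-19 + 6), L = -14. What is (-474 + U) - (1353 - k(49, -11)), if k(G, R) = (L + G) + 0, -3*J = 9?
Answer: -24484/13 ≈ -1883.4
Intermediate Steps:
J = -3 (J = -⅓*9 = -3)
k(G, R) = -14 + G (k(G, R) = (-14 + G) + 0 = -14 + G)
s = 105/13 (s = 8 - 1/(-19 + 6) = 8 - 1/(-13) = 8 - 1*(-1/13) = 8 + 1/13 = 105/13 ≈ 8.0769)
U = -1188/13 (U = (105/13 - 3)*(-18) = (66/13)*(-18) = -1188/13 ≈ -91.385)
(-474 + U) - (1353 - k(49, -11)) = (-474 - 1188/13) - (1353 - (-14 + 49)) = -7350/13 - (1353 - 1*35) = -7350/13 - (1353 - 35) = -7350/13 - 1*1318 = -7350/13 - 1318 = -24484/13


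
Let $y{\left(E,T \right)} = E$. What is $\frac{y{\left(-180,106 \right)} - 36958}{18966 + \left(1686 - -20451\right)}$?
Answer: $- \frac{37138}{41103} \approx -0.90353$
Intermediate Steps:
$\frac{y{\left(-180,106 \right)} - 36958}{18966 + \left(1686 - -20451\right)} = \frac{-180 - 36958}{18966 + \left(1686 - -20451\right)} = - \frac{37138}{18966 + \left(1686 + 20451\right)} = - \frac{37138}{18966 + 22137} = - \frac{37138}{41103}$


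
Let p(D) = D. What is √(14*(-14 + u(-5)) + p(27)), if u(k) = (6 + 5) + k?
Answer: I*√85 ≈ 9.2195*I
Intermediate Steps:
u(k) = 11 + k
√(14*(-14 + u(-5)) + p(27)) = √(14*(-14 + (11 - 5)) + 27) = √(14*(-14 + 6) + 27) = √(14*(-8) + 27) = √(-112 + 27) = √(-85) = I*√85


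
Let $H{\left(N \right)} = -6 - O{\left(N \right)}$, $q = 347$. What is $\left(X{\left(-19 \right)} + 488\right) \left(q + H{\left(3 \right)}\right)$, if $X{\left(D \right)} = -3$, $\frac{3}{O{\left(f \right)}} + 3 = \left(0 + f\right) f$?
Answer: $\frac{330285}{2} \approx 1.6514 \cdot 10^{5}$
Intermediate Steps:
$O{\left(f \right)} = \frac{3}{-3 + f^{2}}$ ($O{\left(f \right)} = \frac{3}{-3 + \left(0 + f\right) f} = \frac{3}{-3 + f f} = \frac{3}{-3 + f^{2}}$)
$H{\left(N \right)} = -6 - \frac{3}{-3 + N^{2}}$
$\left(X{\left(-19 \right)} + 488\right) \left(q + H{\left(3 \right)}\right) = \left(-3 + 488\right) \left(347 + \frac{3 \left(5 - 2 \cdot 3^{2}\right)}{-3 + 3^{2}}\right) = 485 \left(347 + \frac{3 \left(5 - 18\right)}{-3 + 9}\right) = 485 \left(347 + \frac{3 \left(5 - 18\right)}{6}\right) = 485 \left(347 + 3 \cdot \frac{1}{6} \left(-13\right)\right) = 485 \left(347 - \frac{13}{2}\right) = 485 \cdot \frac{681}{2} = \frac{330285}{2}$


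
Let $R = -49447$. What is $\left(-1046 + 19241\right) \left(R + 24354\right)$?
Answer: $-456567135$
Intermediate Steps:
$\left(-1046 + 19241\right) \left(R + 24354\right) = \left(-1046 + 19241\right) \left(-49447 + 24354\right) = 18195 \left(-25093\right) = -456567135$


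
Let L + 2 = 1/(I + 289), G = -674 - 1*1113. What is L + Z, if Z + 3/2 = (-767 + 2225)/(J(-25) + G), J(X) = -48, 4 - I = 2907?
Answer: -10300731/2398345 ≈ -4.2949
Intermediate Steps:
I = -2903 (I = 4 - 1*2907 = 4 - 2907 = -2903)
G = -1787 (G = -674 - 1113 = -1787)
Z = -8421/3670 (Z = -3/2 + (-767 + 2225)/(-48 - 1787) = -3/2 + 1458/(-1835) = -3/2 + 1458*(-1/1835) = -3/2 - 1458/1835 = -8421/3670 ≈ -2.2946)
L = -5229/2614 (L = -2 + 1/(-2903 + 289) = -2 + 1/(-2614) = -2 - 1/2614 = -5229/2614 ≈ -2.0004)
L + Z = -5229/2614 - 8421/3670 = -10300731/2398345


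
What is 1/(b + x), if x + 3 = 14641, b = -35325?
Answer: -1/20687 ≈ -4.8340e-5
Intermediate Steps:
x = 14638 (x = -3 + 14641 = 14638)
1/(b + x) = 1/(-35325 + 14638) = 1/(-20687) = -1/20687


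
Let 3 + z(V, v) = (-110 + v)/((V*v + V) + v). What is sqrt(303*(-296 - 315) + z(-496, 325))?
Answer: I*sqrt(4821052489830941)/161371 ≈ 430.27*I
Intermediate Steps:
z(V, v) = -3 + (-110 + v)/(V + v + V*v) (z(V, v) = -3 + (-110 + v)/((V*v + V) + v) = -3 + (-110 + v)/((V + V*v) + v) = -3 + (-110 + v)/(V + v + V*v))
sqrt(303*(-296 - 315) + z(-496, 325)) = sqrt(303*(-296 - 315) + (-110 - 3*(-496) - 2*325 - 3*(-496)*325)/(-496 + 325 - 496*325)) = sqrt(303*(-611) + (-110 + 1488 - 650 + 483600)/(-496 + 325 - 161200)) = sqrt(-185133 + 484328/(-161371)) = sqrt(-185133 - 1/161371*484328) = sqrt(-185133 - 484328/161371) = sqrt(-29875581671/161371) = I*sqrt(4821052489830941)/161371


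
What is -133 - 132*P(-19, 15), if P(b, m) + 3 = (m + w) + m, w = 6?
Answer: -4489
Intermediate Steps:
P(b, m) = 3 + 2*m (P(b, m) = -3 + ((m + 6) + m) = -3 + ((6 + m) + m) = -3 + (6 + 2*m) = 3 + 2*m)
-133 - 132*P(-19, 15) = -133 - 132*(3 + 2*15) = -133 - 132*(3 + 30) = -133 - 132*33 = -133 - 4356 = -4489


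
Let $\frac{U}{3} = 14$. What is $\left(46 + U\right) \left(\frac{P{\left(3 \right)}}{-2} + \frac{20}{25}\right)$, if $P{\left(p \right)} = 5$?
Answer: $- \frac{748}{5} \approx -149.6$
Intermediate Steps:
$U = 42$ ($U = 3 \cdot 14 = 42$)
$\left(46 + U\right) \left(\frac{P{\left(3 \right)}}{-2} + \frac{20}{25}\right) = \left(46 + 42\right) \left(\frac{5}{-2} + \frac{20}{25}\right) = 88 \left(5 \left(- \frac{1}{2}\right) + 20 \cdot \frac{1}{25}\right) = 88 \left(- \frac{5}{2} + \frac{4}{5}\right) = 88 \left(- \frac{17}{10}\right) = - \frac{748}{5}$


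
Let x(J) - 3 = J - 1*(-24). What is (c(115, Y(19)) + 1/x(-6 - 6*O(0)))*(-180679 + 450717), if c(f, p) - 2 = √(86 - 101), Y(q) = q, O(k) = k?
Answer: 11611634/21 + 270038*I*√15 ≈ 5.5294e+5 + 1.0459e+6*I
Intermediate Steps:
c(f, p) = 2 + I*√15 (c(f, p) = 2 + √(86 - 101) = 2 + √(-15) = 2 + I*√15)
x(J) = 27 + J (x(J) = 3 + (J - 1*(-24)) = 3 + (J + 24) = 3 + (24 + J) = 27 + J)
(c(115, Y(19)) + 1/x(-6 - 6*O(0)))*(-180679 + 450717) = ((2 + I*√15) + 1/(27 + (-6 - 6*0)))*(-180679 + 450717) = ((2 + I*√15) + 1/(27 + (-6 + 0)))*270038 = ((2 + I*√15) + 1/(27 - 6))*270038 = ((2 + I*√15) + 1/21)*270038 = (43/21 + I*√15)*270038 = 11611634/21 + 270038*I*√15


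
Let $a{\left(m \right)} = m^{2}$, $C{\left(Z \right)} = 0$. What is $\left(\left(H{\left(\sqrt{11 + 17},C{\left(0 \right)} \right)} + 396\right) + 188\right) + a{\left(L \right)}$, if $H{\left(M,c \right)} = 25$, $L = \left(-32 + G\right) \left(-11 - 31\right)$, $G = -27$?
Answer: $6141093$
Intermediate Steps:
$L = 2478$ ($L = \left(-32 - 27\right) \left(-11 - 31\right) = \left(-59\right) \left(-42\right) = 2478$)
$\left(\left(H{\left(\sqrt{11 + 17},C{\left(0 \right)} \right)} + 396\right) + 188\right) + a{\left(L \right)} = \left(\left(25 + 396\right) + 188\right) + 2478^{2} = \left(421 + 188\right) + 6140484 = 609 + 6140484 = 6141093$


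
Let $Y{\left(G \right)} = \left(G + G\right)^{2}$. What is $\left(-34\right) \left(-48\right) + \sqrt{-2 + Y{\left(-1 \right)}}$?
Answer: $1632 + \sqrt{2} \approx 1633.4$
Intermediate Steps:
$Y{\left(G \right)} = 4 G^{2}$ ($Y{\left(G \right)} = \left(2 G\right)^{2} = 4 G^{2}$)
$\left(-34\right) \left(-48\right) + \sqrt{-2 + Y{\left(-1 \right)}} = \left(-34\right) \left(-48\right) + \sqrt{-2 + 4 \left(-1\right)^{2}} = 1632 + \sqrt{-2 + 4 \cdot 1} = 1632 + \sqrt{-2 + 4} = 1632 + \sqrt{2}$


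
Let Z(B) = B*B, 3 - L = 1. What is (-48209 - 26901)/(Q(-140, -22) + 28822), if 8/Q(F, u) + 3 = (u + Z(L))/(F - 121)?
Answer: -3192175/1224819 ≈ -2.6062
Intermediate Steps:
L = 2 (L = 3 - 1*1 = 3 - 1 = 2)
Z(B) = B**2
Q(F, u) = 8/(-3 + (4 + u)/(-121 + F)) (Q(F, u) = 8/(-3 + (u + 2**2)/(F - 121)) = 8/(-3 + (u + 4)/(-121 + F)) = 8/(-3 + (4 + u)/(-121 + F)))
(-48209 - 26901)/(Q(-140, -22) + 28822) = (-48209 - 26901)/(8*(-121 - 140)/(367 - 22 - 3*(-140)) + 28822) = -75110/(8*(-261)/(367 - 22 + 420) + 28822) = -75110/(8*(-261)/765 + 28822) = -75110/(8*(1/765)*(-261) + 28822) = -75110/(-232/85 + 28822) = -75110/2449638/85 = -75110*85/2449638 = -3192175/1224819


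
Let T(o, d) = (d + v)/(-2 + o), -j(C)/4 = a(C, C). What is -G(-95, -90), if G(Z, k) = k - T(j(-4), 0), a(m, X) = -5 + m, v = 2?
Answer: 1531/17 ≈ 90.059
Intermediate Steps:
j(C) = 20 - 4*C (j(C) = -4*(-5 + C) = 20 - 4*C)
T(o, d) = (2 + d)/(-2 + o) (T(o, d) = (d + 2)/(-2 + o) = (2 + d)/(-2 + o))
G(Z, k) = -1/17 + k (G(Z, k) = k - (2 + 0)/(-2 + (20 - 4*(-4))) = k - 2/(-2 + (20 + 16)) = k - 2/(-2 + 36) = k - 2/34 = k - 1*1/17 = k - 1/17 = -1/17 + k)
-G(-95, -90) = -(-1/17 - 90) = -1*(-1531/17) = 1531/17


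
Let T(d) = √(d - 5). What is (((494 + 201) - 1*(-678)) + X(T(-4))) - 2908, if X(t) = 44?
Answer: -1491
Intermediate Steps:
T(d) = √(-5 + d)
(((494 + 201) - 1*(-678)) + X(T(-4))) - 2908 = (((494 + 201) - 1*(-678)) + 44) - 2908 = ((695 + 678) + 44) - 2908 = (1373 + 44) - 2908 = 1417 - 2908 = -1491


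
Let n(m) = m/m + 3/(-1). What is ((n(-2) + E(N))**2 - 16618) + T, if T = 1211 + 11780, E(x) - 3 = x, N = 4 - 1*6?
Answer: -3626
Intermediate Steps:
N = -2 (N = 4 - 6 = -2)
E(x) = 3 + x
T = 12991
n(m) = -2 (n(m) = 1 + 3*(-1) = 1 - 3 = -2)
((n(-2) + E(N))**2 - 16618) + T = ((-2 + (3 - 2))**2 - 16618) + 12991 = ((-2 + 1)**2 - 16618) + 12991 = ((-1)**2 - 16618) + 12991 = (1 - 16618) + 12991 = -16617 + 12991 = -3626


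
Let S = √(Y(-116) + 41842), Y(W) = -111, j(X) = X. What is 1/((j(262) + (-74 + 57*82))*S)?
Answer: √41731/202896122 ≈ 1.0068e-6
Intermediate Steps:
S = √41731 (S = √(-111 + 41842) = √41731 ≈ 204.28)
1/((j(262) + (-74 + 57*82))*S) = 1/((262 + (-74 + 57*82))*(√41731)) = (√41731/41731)/(262 + (-74 + 4674)) = (√41731/41731)/(262 + 4600) = (√41731/41731)/4862 = √41731/202896122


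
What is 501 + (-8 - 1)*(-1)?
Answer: 510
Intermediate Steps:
501 + (-8 - 1)*(-1) = 501 - 9*(-1) = 501 + 9 = 510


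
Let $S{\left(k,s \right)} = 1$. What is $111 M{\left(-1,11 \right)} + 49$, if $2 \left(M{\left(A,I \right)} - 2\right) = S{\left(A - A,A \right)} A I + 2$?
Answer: $- \frac{457}{2} \approx -228.5$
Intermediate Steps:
$M{\left(A,I \right)} = 3 + \frac{A I}{2}$ ($M{\left(A,I \right)} = 2 + \frac{1 A I + 2}{2} = 2 + \frac{A I + 2}{2} = 2 + \frac{2 + A I}{2} = 2 + \left(1 + \frac{A I}{2}\right) = 3 + \frac{A I}{2}$)
$111 M{\left(-1,11 \right)} + 49 = 111 \left(3 + \frac{1}{2} \left(-1\right) 11\right) + 49 = 111 \left(3 - \frac{11}{2}\right) + 49 = 111 \left(- \frac{5}{2}\right) + 49 = - \frac{555}{2} + 49 = - \frac{457}{2}$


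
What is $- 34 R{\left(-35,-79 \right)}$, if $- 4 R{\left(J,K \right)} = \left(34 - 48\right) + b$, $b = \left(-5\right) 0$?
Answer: $-119$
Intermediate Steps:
$b = 0$
$R{\left(J,K \right)} = \frac{7}{2}$ ($R{\left(J,K \right)} = - \frac{\left(34 - 48\right) + 0}{4} = - \frac{-14 + 0}{4} = \left(- \frac{1}{4}\right) \left(-14\right) = \frac{7}{2}$)
$- 34 R{\left(-35,-79 \right)} = \left(-34\right) \frac{7}{2} = -119$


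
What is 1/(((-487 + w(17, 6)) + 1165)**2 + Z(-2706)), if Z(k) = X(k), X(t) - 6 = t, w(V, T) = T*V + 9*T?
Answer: 1/692856 ≈ 1.4433e-6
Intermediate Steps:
w(V, T) = 9*T + T*V
X(t) = 6 + t
Z(k) = 6 + k
1/(((-487 + w(17, 6)) + 1165)**2 + Z(-2706)) = 1/(((-487 + 6*(9 + 17)) + 1165)**2 + (6 - 2706)) = 1/(((-487 + 6*26) + 1165)**2 - 2700) = 1/(((-487 + 156) + 1165)**2 - 2700) = 1/((-331 + 1165)**2 - 2700) = 1/(834**2 - 2700) = 1/(695556 - 2700) = 1/692856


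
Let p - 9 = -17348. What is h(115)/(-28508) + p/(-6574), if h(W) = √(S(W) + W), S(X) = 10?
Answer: 17339/6574 - 5*√5/28508 ≈ 2.6371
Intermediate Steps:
p = -17339 (p = 9 - 17348 = -17339)
h(W) = √(10 + W)
h(115)/(-28508) + p/(-6574) = √(10 + 115)/(-28508) - 17339/(-6574) = √125*(-1/28508) - 17339*(-1/6574) = (5*√5)*(-1/28508) + 17339/6574 = -5*√5/28508 + 17339/6574 = 17339/6574 - 5*√5/28508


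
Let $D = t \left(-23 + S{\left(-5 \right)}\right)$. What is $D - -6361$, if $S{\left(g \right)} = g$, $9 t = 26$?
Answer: $\frac{56521}{9} \approx 6280.1$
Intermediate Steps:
$t = \frac{26}{9}$ ($t = \frac{1}{9} \cdot 26 = \frac{26}{9} \approx 2.8889$)
$D = - \frac{728}{9}$ ($D = \frac{26 \left(-23 - 5\right)}{9} = \frac{26}{9} \left(-28\right) = - \frac{728}{9} \approx -80.889$)
$D - -6361 = - \frac{728}{9} - -6361 = - \frac{728}{9} + 6361 = \frac{56521}{9}$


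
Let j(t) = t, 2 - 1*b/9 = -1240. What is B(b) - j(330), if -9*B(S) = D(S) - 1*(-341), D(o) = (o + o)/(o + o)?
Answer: -368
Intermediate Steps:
b = 11178 (b = 18 - 9*(-1240) = 18 + 11160 = 11178)
D(o) = 1 (D(o) = (2*o)/((2*o)) = (2*o)*(1/(2*o)) = 1)
B(S) = -38 (B(S) = -(1 - 1*(-341))/9 = -(1 + 341)/9 = -⅑*342 = -38)
B(b) - j(330) = -38 - 1*330 = -38 - 330 = -368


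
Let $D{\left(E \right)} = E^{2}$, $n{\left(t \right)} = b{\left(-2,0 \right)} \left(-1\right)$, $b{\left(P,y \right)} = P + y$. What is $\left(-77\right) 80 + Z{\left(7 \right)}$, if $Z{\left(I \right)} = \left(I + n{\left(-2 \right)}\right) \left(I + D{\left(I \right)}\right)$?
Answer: $-5656$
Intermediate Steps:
$n{\left(t \right)} = 2$ ($n{\left(t \right)} = \left(-2 + 0\right) \left(-1\right) = \left(-2\right) \left(-1\right) = 2$)
$Z{\left(I \right)} = \left(2 + I\right) \left(I + I^{2}\right)$ ($Z{\left(I \right)} = \left(I + 2\right) \left(I + I^{2}\right) = \left(2 + I\right) \left(I + I^{2}\right)$)
$\left(-77\right) 80 + Z{\left(7 \right)} = \left(-77\right) 80 + 7 \left(2 + 7^{2} + 3 \cdot 7\right) = -6160 + 7 \left(2 + 49 + 21\right) = -6160 + 7 \cdot 72 = -6160 + 504 = -5656$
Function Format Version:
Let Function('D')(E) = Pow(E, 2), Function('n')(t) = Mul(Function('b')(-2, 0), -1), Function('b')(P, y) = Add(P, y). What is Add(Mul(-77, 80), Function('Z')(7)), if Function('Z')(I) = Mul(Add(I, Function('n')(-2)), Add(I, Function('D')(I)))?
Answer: -5656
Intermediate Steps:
Function('n')(t) = 2 (Function('n')(t) = Mul(Add(-2, 0), -1) = Mul(-2, -1) = 2)
Function('Z')(I) = Mul(Add(2, I), Add(I, Pow(I, 2))) (Function('Z')(I) = Mul(Add(I, 2), Add(I, Pow(I, 2))) = Mul(Add(2, I), Add(I, Pow(I, 2))))
Add(Mul(-77, 80), Function('Z')(7)) = Add(Mul(-77, 80), Mul(7, Add(2, Pow(7, 2), Mul(3, 7)))) = Add(-6160, Mul(7, Add(2, 49, 21))) = Add(-6160, Mul(7, 72)) = Add(-6160, 504) = -5656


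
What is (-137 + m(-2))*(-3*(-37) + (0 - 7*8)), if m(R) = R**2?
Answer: -7315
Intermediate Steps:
(-137 + m(-2))*(-3*(-37) + (0 - 7*8)) = (-137 + (-2)**2)*(-3*(-37) + (0 - 7*8)) = (-137 + 4)*(111 + (0 - 56)) = -133*(111 - 56) = -133*55 = -7315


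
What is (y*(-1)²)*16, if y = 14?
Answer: 224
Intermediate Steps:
(y*(-1)²)*16 = (14*(-1)²)*16 = (14*1)*16 = 14*16 = 224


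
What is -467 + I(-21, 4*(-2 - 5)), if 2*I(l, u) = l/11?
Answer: -10295/22 ≈ -467.95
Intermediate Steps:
I(l, u) = l/22 (I(l, u) = (l/11)/2 = l/22)
-467 + I(-21, 4*(-2 - 5)) = -467 + (1/22)*(-21) = -467 - 21/22 = -10295/22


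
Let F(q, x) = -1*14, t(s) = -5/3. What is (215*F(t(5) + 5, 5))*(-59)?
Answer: 177590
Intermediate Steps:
t(s) = -5/3 (t(s) = -5*1/3 = -5/3)
F(q, x) = -14
(215*F(t(5) + 5, 5))*(-59) = (215*(-14))*(-59) = -3010*(-59) = 177590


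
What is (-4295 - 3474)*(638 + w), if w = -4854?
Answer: 32754104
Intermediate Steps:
(-4295 - 3474)*(638 + w) = (-4295 - 3474)*(638 - 4854) = -7769*(-4216) = 32754104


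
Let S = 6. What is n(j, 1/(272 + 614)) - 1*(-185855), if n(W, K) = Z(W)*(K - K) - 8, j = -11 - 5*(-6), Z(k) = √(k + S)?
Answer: 185847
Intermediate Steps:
Z(k) = √(6 + k) (Z(k) = √(k + 6) = √(6 + k))
j = 19 (j = -11 + 30 = 19)
n(W, K) = -8 (n(W, K) = √(6 + W)*(K - K) - 8 = √(6 + W)*0 - 8 = 0 - 8 = -8)
n(j, 1/(272 + 614)) - 1*(-185855) = -8 - 1*(-185855) = -8 + 185855 = 185847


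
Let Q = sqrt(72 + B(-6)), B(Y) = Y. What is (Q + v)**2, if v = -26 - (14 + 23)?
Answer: (63 - sqrt(66))**2 ≈ 3011.4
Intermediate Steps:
Q = sqrt(66) (Q = sqrt(72 - 6) = sqrt(66) ≈ 8.1240)
v = -63 (v = -26 - 1*37 = -26 - 37 = -63)
(Q + v)**2 = (sqrt(66) - 63)**2 = (-63 + sqrt(66))**2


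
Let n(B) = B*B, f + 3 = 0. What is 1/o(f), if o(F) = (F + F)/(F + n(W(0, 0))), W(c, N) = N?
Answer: ½ ≈ 0.50000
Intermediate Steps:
f = -3 (f = -3 + 0 = -3)
n(B) = B²
o(F) = 2 (o(F) = (F + F)/(F + 0²) = (2*F)/(F + 0) = (2*F)/F = 2)
1/o(f) = 1/2 = ½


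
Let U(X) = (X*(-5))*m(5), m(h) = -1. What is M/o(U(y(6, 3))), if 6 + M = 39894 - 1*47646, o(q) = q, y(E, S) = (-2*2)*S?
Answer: 1293/10 ≈ 129.30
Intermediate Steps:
y(E, S) = -4*S
U(X) = 5*X (U(X) = (X*(-5))*(-1) = -5*X*(-1) = 5*X)
M = -7758 (M = -6 + (39894 - 1*47646) = -6 + (39894 - 47646) = -6 - 7752 = -7758)
M/o(U(y(6, 3))) = -7758/(5*(-4*3)) = -7758/(5*(-12)) = -7758/(-60) = -7758*(-1/60) = 1293/10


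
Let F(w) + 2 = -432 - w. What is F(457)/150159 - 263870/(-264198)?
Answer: 6564509152/6611951247 ≈ 0.99282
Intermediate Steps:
F(w) = -434 - w (F(w) = -2 + (-432 - w) = -434 - w)
F(457)/150159 - 263870/(-264198) = (-434 - 1*457)/150159 - 263870/(-264198) = (-434 - 457)*(1/150159) - 263870*(-1/264198) = -891*1/150159 + 131935/132099 = -297/50053 + 131935/132099 = 6564509152/6611951247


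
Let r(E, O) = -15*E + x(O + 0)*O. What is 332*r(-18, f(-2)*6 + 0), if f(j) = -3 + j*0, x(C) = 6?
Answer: 53784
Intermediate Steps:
f(j) = -3 (f(j) = -3 + 0 = -3)
r(E, O) = -15*E + 6*O
332*r(-18, f(-2)*6 + 0) = 332*(-15*(-18) + 6*(-3*6 + 0)) = 332*(270 + 6*(-18 + 0)) = 332*(270 + 6*(-18)) = 332*(270 - 108) = 332*162 = 53784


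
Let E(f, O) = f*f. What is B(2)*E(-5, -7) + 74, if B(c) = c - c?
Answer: 74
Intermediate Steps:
E(f, O) = f**2
B(c) = 0
B(2)*E(-5, -7) + 74 = 0*(-5)**2 + 74 = 0*25 + 74 = 0 + 74 = 74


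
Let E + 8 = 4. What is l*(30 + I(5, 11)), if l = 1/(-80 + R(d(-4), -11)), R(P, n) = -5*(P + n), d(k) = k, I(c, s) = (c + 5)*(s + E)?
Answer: -20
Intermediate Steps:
E = -4 (E = -8 + 4 = -4)
I(c, s) = (-4 + s)*(5 + c) (I(c, s) = (c + 5)*(s - 4) = (5 + c)*(-4 + s) = (-4 + s)*(5 + c))
R(P, n) = -5*P - 5*n
l = -⅕ (l = 1/(-80 + (-5*(-4) - 5*(-11))) = 1/(-80 + (20 + 55)) = 1/(-80 + 75) = 1/(-5) = -⅕ ≈ -0.20000)
l*(30 + I(5, 11)) = -(30 + (-20 - 4*5 + 5*11 + 5*11))/5 = -(30 + (-20 - 20 + 55 + 55))/5 = -(30 + 70)/5 = -⅕*100 = -20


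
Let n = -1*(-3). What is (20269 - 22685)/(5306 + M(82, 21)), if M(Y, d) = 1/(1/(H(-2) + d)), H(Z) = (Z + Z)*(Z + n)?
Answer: -2416/5323 ≈ -0.45388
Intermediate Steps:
n = 3
H(Z) = 2*Z*(3 + Z) (H(Z) = (Z + Z)*(Z + 3) = (2*Z)*(3 + Z) = 2*Z*(3 + Z))
M(Y, d) = -4 + d (M(Y, d) = 1/(1/(2*(-2)*(3 - 2) + d)) = 1/(1/(2*(-2)*1 + d)) = 1/(1/(-4 + d)) = -4 + d)
(20269 - 22685)/(5306 + M(82, 21)) = (20269 - 22685)/(5306 + (-4 + 21)) = -2416/(5306 + 17) = -2416/5323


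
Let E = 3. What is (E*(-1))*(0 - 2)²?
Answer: -12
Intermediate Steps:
(E*(-1))*(0 - 2)² = (3*(-1))*(0 - 2)² = -3*(-2)² = -3*4 = -12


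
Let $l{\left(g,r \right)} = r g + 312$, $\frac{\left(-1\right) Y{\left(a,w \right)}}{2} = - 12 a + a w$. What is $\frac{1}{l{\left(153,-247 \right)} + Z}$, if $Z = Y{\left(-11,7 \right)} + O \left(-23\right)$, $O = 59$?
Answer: $- \frac{1}{38946} \approx -2.5677 \cdot 10^{-5}$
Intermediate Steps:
$Y{\left(a,w \right)} = 24 a - 2 a w$ ($Y{\left(a,w \right)} = - 2 \left(- 12 a + a w\right) = 24 a - 2 a w$)
$l{\left(g,r \right)} = 312 + g r$ ($l{\left(g,r \right)} = g r + 312 = 312 + g r$)
$Z = -1467$ ($Z = 2 \left(-11\right) \left(12 - 7\right) + 59 \left(-23\right) = 2 \left(-11\right) \left(12 - 7\right) - 1357 = 2 \left(-11\right) 5 - 1357 = -110 - 1357 = -1467$)
$\frac{1}{l{\left(153,-247 \right)} + Z} = \frac{1}{\left(312 + 153 \left(-247\right)\right) - 1467} = \frac{1}{\left(312 - 37791\right) - 1467} = \frac{1}{-37479 - 1467} = \frac{1}{-38946} = - \frac{1}{38946}$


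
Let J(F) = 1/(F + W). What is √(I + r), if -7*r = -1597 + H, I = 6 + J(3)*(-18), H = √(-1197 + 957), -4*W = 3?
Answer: √(11081 - 28*I*√15)/7 ≈ 15.038 - 0.073584*I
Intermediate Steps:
W = -¾ (W = -¼*3 = -¾ ≈ -0.75000)
H = 4*I*√15 (H = √(-240) = 4*I*√15 ≈ 15.492*I)
J(F) = 1/(-¾ + F) (J(F) = 1/(F - ¾) = 1/(-¾ + F))
I = -2 (I = 6 + (4/(-3 + 4*3))*(-18) = 6 + (4/(-3 + 12))*(-18) = 6 + (4/9)*(-18) = 6 - 8 = -2)
r = 1597/7 - 4*I*√15/7 (r = -(-1597 + 4*I*√15)/7 = 1597/7 - 4*I*√15/7 ≈ 228.14 - 2.2131*I)
√(I + r) = √(-2 + (1597/7 - 4*I*√15/7)) = √(1583/7 - 4*I*√15/7)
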